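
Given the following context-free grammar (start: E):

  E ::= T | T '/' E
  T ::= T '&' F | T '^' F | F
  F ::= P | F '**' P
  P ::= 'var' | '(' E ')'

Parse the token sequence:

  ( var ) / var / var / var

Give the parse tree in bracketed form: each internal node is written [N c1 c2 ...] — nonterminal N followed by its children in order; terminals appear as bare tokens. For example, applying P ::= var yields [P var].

[E [T [F [P ( [E [T [F [P var]]]] )]]] / [E [T [F [P var]]] / [E [T [F [P var]]] / [E [T [F [P var]]]]]]]

E
T / E
F / E
P / E
( E ) / E
( T ) / E
( F ) / E
( P ) / E
( var ) / E
( var ) / T / E
( var ) / F / E
( var ) / P / E
( var ) / var / E
( var ) / var / T / E
( var ) / var / F / E
( var ) / var / P / E
( var ) / var / var / E
( var ) / var / var / T
( var ) / var / var / F
( var ) / var / var / P
( var ) / var / var / var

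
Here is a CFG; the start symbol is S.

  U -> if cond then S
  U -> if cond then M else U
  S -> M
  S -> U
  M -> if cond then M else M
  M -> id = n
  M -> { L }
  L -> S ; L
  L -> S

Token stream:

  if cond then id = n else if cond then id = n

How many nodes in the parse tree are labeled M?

[S [U if cond then [M id = n] else [U if cond then [S [M id = n]]]]]

2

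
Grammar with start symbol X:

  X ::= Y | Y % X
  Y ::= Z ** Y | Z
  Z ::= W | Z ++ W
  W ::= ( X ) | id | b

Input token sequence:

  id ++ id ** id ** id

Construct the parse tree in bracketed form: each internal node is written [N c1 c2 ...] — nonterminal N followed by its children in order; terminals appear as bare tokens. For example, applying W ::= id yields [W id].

X
Y
Z ** Y
Z ++ W ** Y
W ++ W ** Y
id ++ W ** Y
id ++ id ** Y
id ++ id ** Z ** Y
id ++ id ** W ** Y
id ++ id ** id ** Y
id ++ id ** id ** Z
id ++ id ** id ** W
id ++ id ** id ** id

[X [Y [Z [Z [W id]] ++ [W id]] ** [Y [Z [W id]] ** [Y [Z [W id]]]]]]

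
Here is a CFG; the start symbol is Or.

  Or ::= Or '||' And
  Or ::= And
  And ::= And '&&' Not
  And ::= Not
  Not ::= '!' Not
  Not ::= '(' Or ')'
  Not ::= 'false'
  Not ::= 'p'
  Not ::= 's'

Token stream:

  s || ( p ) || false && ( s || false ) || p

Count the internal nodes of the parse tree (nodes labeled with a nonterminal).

[Or [Or [Or [Or [And [Not s]]] || [And [Not ( [Or [And [Not p]]] )]]] || [And [And [Not false]] && [Not ( [Or [Or [And [Not s]]] || [And [Not false]]] )]]] || [And [Not p]]]

23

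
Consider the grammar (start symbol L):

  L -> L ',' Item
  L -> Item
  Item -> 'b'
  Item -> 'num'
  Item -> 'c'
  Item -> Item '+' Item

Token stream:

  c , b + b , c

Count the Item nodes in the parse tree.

5

[L [L [L [Item c]] , [Item [Item b] + [Item b]]] , [Item c]]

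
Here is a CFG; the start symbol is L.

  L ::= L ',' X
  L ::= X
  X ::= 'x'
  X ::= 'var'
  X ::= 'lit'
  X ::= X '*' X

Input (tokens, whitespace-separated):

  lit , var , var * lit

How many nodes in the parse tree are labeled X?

[L [L [L [X lit]] , [X var]] , [X [X var] * [X lit]]]

5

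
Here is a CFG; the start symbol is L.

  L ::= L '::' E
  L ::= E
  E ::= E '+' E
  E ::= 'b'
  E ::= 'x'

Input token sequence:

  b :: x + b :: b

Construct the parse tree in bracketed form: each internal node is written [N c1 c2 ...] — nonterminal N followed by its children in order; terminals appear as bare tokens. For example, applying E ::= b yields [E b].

[L [L [L [E b]] :: [E [E x] + [E b]]] :: [E b]]

L
L :: E
L :: E :: E
E :: E :: E
b :: E :: E
b :: E + E :: E
b :: x + E :: E
b :: x + b :: E
b :: x + b :: b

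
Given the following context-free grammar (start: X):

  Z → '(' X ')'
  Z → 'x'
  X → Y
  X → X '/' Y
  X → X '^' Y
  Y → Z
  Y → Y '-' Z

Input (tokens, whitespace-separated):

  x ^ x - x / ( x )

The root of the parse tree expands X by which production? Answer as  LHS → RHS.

X → X '/' Y

[X [X [X [Y [Z x]]] ^ [Y [Y [Z x]] - [Z x]]] / [Y [Z ( [X [Y [Z x]]] )]]]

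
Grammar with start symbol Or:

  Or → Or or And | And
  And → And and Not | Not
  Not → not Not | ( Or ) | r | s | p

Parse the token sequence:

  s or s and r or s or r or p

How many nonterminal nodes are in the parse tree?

17

[Or [Or [Or [Or [Or [And [Not s]]] or [And [And [Not s]] and [Not r]]] or [And [Not s]]] or [And [Not r]]] or [And [Not p]]]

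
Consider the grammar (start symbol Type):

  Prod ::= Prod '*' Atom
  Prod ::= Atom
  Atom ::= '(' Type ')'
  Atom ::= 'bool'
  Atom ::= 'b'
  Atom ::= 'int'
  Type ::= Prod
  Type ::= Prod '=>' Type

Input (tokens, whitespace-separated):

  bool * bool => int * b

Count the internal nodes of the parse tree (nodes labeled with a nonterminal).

[Type [Prod [Prod [Atom bool]] * [Atom bool]] => [Type [Prod [Prod [Atom int]] * [Atom b]]]]

10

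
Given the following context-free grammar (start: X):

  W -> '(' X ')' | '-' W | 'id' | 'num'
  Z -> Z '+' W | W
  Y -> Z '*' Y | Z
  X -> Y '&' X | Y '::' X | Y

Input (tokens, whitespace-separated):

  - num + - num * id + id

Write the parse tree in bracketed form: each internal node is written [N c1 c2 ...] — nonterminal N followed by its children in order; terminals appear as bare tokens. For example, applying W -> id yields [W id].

X
Y
Z * Y
Z + W * Y
W + W * Y
- W + W * Y
- num + W * Y
- num + - W * Y
- num + - num * Y
- num + - num * Z
- num + - num * Z + W
- num + - num * W + W
- num + - num * id + W
- num + - num * id + id

[X [Y [Z [Z [W - [W num]]] + [W - [W num]]] * [Y [Z [Z [W id]] + [W id]]]]]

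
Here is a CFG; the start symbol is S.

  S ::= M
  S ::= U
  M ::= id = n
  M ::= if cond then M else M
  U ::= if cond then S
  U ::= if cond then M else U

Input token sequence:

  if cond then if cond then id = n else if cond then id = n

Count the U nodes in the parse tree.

3

[S [U if cond then [S [U if cond then [M id = n] else [U if cond then [S [M id = n]]]]]]]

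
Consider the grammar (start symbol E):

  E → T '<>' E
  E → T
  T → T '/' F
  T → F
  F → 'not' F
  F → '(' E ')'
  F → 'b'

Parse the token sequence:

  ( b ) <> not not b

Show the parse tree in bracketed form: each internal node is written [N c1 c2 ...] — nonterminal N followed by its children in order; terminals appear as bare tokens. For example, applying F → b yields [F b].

E
T <> E
F <> E
( E ) <> E
( T ) <> E
( F ) <> E
( b ) <> E
( b ) <> T
( b ) <> F
( b ) <> not F
( b ) <> not not F
( b ) <> not not b

[E [T [F ( [E [T [F b]]] )]] <> [E [T [F not [F not [F b]]]]]]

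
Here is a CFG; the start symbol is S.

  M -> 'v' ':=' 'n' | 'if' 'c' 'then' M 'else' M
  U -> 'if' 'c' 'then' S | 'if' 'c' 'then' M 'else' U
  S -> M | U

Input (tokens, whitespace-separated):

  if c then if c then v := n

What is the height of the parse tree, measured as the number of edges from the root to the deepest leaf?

6

[S [U if c then [S [U if c then [S [M v := n]]]]]]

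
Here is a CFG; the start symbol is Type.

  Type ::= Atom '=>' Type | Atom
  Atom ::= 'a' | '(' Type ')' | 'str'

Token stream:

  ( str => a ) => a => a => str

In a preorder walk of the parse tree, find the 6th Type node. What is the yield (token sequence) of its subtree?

str

[Type [Atom ( [Type [Atom str] => [Type [Atom a]]] )] => [Type [Atom a] => [Type [Atom a] => [Type [Atom str]]]]]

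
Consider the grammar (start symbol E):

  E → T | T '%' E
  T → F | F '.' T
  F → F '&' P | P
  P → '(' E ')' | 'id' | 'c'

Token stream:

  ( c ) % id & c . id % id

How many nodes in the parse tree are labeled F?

6

[E [T [F [P ( [E [T [F [P c]]]] )]]] % [E [T [F [F [P id]] & [P c]] . [T [F [P id]]]] % [E [T [F [P id]]]]]]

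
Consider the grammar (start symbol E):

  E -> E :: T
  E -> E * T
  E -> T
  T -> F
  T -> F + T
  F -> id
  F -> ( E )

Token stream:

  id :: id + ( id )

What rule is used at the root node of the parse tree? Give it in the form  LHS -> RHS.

[E [E [T [F id]]] :: [T [F id] + [T [F ( [E [T [F id]]] )]]]]

E -> E :: T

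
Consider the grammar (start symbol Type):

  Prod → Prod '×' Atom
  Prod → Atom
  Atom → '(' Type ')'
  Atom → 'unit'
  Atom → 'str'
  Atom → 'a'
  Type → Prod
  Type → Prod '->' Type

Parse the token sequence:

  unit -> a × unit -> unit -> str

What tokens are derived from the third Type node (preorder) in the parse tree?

unit -> str

[Type [Prod [Atom unit]] -> [Type [Prod [Prod [Atom a]] × [Atom unit]] -> [Type [Prod [Atom unit]] -> [Type [Prod [Atom str]]]]]]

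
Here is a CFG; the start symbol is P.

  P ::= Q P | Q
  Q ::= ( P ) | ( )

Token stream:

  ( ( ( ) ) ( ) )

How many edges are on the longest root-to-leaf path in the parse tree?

6

[P [Q ( [P [Q ( [P [Q ( )]] )] [P [Q ( )]]] )]]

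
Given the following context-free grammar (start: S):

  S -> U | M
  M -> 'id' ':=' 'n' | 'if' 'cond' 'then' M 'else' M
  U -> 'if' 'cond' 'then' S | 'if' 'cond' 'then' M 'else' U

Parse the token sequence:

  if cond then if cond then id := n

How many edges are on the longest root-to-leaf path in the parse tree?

6

[S [U if cond then [S [U if cond then [S [M id := n]]]]]]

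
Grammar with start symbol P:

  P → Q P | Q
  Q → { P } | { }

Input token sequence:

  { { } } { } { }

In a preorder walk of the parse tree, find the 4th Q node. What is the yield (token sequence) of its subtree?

{ }

[P [Q { [P [Q { }]] }] [P [Q { }] [P [Q { }]]]]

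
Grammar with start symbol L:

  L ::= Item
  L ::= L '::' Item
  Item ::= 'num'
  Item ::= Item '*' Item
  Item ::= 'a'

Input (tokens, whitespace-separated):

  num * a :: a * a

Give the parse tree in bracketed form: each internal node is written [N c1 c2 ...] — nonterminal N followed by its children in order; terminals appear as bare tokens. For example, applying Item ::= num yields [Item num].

L
L :: Item
Item :: Item
Item * Item :: Item
num * Item :: Item
num * a :: Item
num * a :: Item * Item
num * a :: a * Item
num * a :: a * a

[L [L [Item [Item num] * [Item a]]] :: [Item [Item a] * [Item a]]]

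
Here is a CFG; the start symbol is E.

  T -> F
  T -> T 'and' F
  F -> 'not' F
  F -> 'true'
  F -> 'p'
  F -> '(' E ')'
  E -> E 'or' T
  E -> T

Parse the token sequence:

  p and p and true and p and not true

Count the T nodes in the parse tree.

[E [T [T [T [T [T [F p]] and [F p]] and [F true]] and [F p]] and [F not [F true]]]]

5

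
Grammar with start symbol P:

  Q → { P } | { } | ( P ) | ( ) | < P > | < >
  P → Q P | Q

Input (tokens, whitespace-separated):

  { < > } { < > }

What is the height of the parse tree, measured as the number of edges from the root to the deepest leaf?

5

[P [Q { [P [Q < >]] }] [P [Q { [P [Q < >]] }]]]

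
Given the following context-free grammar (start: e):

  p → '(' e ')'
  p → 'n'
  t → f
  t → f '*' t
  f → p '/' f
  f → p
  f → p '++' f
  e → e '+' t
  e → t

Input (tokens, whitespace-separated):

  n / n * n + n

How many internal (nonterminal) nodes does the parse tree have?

13

[e [e [t [f [p n] / [f [p n]]] * [t [f [p n]]]]] + [t [f [p n]]]]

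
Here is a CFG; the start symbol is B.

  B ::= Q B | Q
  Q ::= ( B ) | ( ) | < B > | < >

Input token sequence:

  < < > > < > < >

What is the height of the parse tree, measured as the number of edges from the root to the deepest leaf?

4

[B [Q < [B [Q < >]] >] [B [Q < >] [B [Q < >]]]]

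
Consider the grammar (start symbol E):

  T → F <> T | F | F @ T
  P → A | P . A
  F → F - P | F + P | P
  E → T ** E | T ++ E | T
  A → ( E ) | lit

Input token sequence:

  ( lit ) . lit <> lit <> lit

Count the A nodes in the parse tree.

[E [T [F [P [P [A ( [E [T [F [P [A lit]]]]] )]] . [A lit]]] <> [T [F [P [A lit]]] <> [T [F [P [A lit]]]]]]]

5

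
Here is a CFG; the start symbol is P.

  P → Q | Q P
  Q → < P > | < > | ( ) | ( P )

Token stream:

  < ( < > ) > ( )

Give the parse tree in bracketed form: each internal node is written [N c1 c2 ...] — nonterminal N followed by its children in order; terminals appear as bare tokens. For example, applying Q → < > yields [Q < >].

[P [Q < [P [Q ( [P [Q < >]] )]] >] [P [Q ( )]]]

P
Q P
< P > P
< Q > P
< ( P ) > P
< ( Q ) > P
< ( < > ) > P
< ( < > ) > Q
< ( < > ) > ( )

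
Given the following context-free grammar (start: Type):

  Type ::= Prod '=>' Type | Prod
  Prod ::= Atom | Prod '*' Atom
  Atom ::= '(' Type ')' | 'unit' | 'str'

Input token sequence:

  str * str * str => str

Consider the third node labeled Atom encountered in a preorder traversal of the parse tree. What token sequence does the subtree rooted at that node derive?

[Type [Prod [Prod [Prod [Atom str]] * [Atom str]] * [Atom str]] => [Type [Prod [Atom str]]]]

str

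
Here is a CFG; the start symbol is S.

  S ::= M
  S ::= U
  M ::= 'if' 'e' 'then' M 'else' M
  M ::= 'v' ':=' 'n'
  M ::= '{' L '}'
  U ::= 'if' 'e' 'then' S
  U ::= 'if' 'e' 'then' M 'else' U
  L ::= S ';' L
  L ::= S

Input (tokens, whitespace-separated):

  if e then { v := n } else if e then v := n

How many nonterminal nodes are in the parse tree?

[S [U if e then [M { [L [S [M v := n]]] }] else [U if e then [S [M v := n]]]]]

9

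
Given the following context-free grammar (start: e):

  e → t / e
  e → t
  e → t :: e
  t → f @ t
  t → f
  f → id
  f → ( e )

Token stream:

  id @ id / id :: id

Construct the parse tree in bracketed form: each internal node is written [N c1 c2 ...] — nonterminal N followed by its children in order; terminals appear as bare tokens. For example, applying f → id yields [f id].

[e [t [f id] @ [t [f id]]] / [e [t [f id]] :: [e [t [f id]]]]]

e
t / e
f @ t / e
id @ t / e
id @ f / e
id @ id / e
id @ id / t :: e
id @ id / f :: e
id @ id / id :: e
id @ id / id :: t
id @ id / id :: f
id @ id / id :: id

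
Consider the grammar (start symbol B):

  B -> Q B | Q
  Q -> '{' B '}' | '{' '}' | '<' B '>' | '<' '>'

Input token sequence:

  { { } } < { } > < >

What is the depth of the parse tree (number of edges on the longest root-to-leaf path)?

[B [Q { [B [Q { }]] }] [B [Q < [B [Q { }]] >] [B [Q < >]]]]

5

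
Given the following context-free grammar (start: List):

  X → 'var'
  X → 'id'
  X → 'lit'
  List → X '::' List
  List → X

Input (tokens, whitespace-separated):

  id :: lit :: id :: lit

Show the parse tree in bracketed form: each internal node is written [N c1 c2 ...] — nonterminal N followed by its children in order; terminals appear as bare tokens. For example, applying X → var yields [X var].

[List [X id] :: [List [X lit] :: [List [X id] :: [List [X lit]]]]]

List
X :: List
id :: List
id :: X :: List
id :: lit :: List
id :: lit :: X :: List
id :: lit :: id :: List
id :: lit :: id :: X
id :: lit :: id :: lit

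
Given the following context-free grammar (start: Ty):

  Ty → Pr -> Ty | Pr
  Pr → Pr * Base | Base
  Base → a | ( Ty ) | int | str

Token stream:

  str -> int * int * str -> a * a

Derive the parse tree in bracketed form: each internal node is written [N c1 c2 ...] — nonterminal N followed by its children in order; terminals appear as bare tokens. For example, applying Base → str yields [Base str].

[Ty [Pr [Base str]] -> [Ty [Pr [Pr [Pr [Base int]] * [Base int]] * [Base str]] -> [Ty [Pr [Pr [Base a]] * [Base a]]]]]

Ty
Pr -> Ty
Base -> Ty
str -> Ty
str -> Pr -> Ty
str -> Pr * Base -> Ty
str -> Pr * Base * Base -> Ty
str -> Base * Base * Base -> Ty
str -> int * Base * Base -> Ty
str -> int * int * Base -> Ty
str -> int * int * str -> Ty
str -> int * int * str -> Pr
str -> int * int * str -> Pr * Base
str -> int * int * str -> Base * Base
str -> int * int * str -> a * Base
str -> int * int * str -> a * a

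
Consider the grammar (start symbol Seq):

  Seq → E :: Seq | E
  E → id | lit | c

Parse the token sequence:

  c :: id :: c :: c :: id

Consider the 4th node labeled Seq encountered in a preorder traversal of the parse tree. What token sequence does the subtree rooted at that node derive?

c :: id

[Seq [E c] :: [Seq [E id] :: [Seq [E c] :: [Seq [E c] :: [Seq [E id]]]]]]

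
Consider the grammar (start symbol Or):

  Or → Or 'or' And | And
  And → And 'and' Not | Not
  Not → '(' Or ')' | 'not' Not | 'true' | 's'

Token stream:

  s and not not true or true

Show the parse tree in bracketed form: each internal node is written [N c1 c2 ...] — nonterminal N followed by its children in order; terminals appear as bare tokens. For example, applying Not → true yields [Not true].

[Or [Or [And [And [Not s]] and [Not not [Not not [Not true]]]]] or [And [Not true]]]

Or
Or or And
And or And
And and Not or And
Not and Not or And
s and Not or And
s and not Not or And
s and not not Not or And
s and not not true or And
s and not not true or Not
s and not not true or true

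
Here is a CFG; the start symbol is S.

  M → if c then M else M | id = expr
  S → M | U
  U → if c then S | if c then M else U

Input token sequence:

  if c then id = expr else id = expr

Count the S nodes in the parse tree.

[S [M if c then [M id = expr] else [M id = expr]]]

1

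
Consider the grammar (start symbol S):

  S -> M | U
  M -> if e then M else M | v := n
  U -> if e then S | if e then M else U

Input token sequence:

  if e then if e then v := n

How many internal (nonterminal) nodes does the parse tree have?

6

[S [U if e then [S [U if e then [S [M v := n]]]]]]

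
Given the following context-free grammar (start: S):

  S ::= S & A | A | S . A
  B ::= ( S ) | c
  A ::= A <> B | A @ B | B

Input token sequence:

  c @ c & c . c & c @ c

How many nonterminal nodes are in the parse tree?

16

[S [S [S [S [A [A [B c]] @ [B c]]] & [A [B c]]] . [A [B c]]] & [A [A [B c]] @ [B c]]]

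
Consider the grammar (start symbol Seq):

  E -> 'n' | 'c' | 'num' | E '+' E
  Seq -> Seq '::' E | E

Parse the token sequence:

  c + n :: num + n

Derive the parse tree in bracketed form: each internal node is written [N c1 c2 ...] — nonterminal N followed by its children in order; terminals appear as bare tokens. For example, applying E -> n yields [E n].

[Seq [Seq [E [E c] + [E n]]] :: [E [E num] + [E n]]]

Seq
Seq :: E
E :: E
E + E :: E
c + E :: E
c + n :: E
c + n :: E + E
c + n :: num + E
c + n :: num + n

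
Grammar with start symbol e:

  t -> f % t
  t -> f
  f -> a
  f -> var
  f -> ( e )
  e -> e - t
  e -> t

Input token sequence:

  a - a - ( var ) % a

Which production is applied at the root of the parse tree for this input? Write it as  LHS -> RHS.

[e [e [e [t [f a]]] - [t [f a]]] - [t [f ( [e [t [f var]]] )] % [t [f a]]]]

e -> e - t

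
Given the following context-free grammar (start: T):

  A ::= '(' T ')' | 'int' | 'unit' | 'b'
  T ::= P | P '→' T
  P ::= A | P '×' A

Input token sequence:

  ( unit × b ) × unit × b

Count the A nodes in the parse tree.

5

[T [P [P [P [A ( [T [P [P [A unit]] × [A b]]] )]] × [A unit]] × [A b]]]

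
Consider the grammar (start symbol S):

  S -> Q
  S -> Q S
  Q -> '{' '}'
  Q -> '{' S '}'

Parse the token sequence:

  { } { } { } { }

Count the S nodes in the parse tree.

4

[S [Q { }] [S [Q { }] [S [Q { }] [S [Q { }]]]]]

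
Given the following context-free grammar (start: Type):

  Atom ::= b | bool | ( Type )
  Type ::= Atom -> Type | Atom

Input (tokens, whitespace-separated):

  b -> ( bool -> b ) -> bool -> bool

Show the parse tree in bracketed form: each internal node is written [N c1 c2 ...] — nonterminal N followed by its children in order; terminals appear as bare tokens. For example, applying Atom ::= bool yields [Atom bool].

Type
Atom -> Type
b -> Type
b -> Atom -> Type
b -> ( Type ) -> Type
b -> ( Atom -> Type ) -> Type
b -> ( bool -> Type ) -> Type
b -> ( bool -> Atom ) -> Type
b -> ( bool -> b ) -> Type
b -> ( bool -> b ) -> Atom -> Type
b -> ( bool -> b ) -> bool -> Type
b -> ( bool -> b ) -> bool -> Atom
b -> ( bool -> b ) -> bool -> bool

[Type [Atom b] -> [Type [Atom ( [Type [Atom bool] -> [Type [Atom b]]] )] -> [Type [Atom bool] -> [Type [Atom bool]]]]]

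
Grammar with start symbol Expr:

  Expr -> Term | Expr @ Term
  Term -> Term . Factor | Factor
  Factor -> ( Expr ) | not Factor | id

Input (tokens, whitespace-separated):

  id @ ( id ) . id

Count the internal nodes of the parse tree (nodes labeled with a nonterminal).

[Expr [Expr [Term [Factor id]]] @ [Term [Term [Factor ( [Expr [Term [Factor id]]] )]] . [Factor id]]]

11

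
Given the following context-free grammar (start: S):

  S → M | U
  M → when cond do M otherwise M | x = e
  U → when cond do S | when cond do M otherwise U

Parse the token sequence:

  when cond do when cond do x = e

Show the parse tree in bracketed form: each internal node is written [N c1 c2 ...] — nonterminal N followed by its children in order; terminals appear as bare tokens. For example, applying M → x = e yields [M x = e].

[S [U when cond do [S [U when cond do [S [M x = e]]]]]]

S
U
when cond do S
when cond do U
when cond do when cond do S
when cond do when cond do M
when cond do when cond do x = e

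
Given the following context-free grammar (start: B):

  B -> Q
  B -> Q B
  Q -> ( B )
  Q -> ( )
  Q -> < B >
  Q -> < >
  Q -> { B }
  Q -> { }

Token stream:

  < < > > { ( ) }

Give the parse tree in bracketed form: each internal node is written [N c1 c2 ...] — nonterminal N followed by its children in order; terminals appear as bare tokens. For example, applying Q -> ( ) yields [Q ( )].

B
Q B
< B > B
< Q > B
< < > > B
< < > > Q
< < > > { B }
< < > > { Q }
< < > > { ( ) }

[B [Q < [B [Q < >]] >] [B [Q { [B [Q ( )]] }]]]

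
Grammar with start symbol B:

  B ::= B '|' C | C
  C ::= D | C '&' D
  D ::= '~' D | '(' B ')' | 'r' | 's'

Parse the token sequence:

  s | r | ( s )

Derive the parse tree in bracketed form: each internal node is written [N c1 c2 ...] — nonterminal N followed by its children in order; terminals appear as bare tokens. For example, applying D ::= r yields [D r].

B
B | C
B | C | C
C | C | C
D | C | C
s | C | C
s | D | C
s | r | C
s | r | D
s | r | ( B )
s | r | ( C )
s | r | ( D )
s | r | ( s )

[B [B [B [C [D s]]] | [C [D r]]] | [C [D ( [B [C [D s]]] )]]]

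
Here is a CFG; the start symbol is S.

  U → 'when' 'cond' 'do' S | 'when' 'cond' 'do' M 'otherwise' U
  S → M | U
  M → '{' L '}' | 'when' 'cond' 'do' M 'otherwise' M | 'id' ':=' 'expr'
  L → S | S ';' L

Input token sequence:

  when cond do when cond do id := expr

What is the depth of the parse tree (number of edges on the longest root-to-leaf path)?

[S [U when cond do [S [U when cond do [S [M id := expr]]]]]]

6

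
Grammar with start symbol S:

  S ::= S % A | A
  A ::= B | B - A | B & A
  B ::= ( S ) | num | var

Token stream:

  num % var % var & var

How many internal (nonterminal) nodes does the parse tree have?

11

[S [S [S [A [B num]]] % [A [B var]]] % [A [B var] & [A [B var]]]]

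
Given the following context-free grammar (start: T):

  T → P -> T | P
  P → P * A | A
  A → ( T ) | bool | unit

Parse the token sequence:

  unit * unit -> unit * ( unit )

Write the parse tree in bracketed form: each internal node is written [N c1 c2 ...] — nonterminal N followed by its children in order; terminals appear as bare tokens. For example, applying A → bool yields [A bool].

[T [P [P [A unit]] * [A unit]] -> [T [P [P [A unit]] * [A ( [T [P [A unit]]] )]]]]

T
P -> T
P * A -> T
A * A -> T
unit * A -> T
unit * unit -> T
unit * unit -> P
unit * unit -> P * A
unit * unit -> A * A
unit * unit -> unit * A
unit * unit -> unit * ( T )
unit * unit -> unit * ( P )
unit * unit -> unit * ( A )
unit * unit -> unit * ( unit )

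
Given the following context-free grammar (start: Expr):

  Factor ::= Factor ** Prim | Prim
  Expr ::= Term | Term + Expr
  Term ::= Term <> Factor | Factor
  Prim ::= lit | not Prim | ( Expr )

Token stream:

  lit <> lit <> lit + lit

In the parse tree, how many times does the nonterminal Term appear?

[Expr [Term [Term [Term [Factor [Prim lit]]] <> [Factor [Prim lit]]] <> [Factor [Prim lit]]] + [Expr [Term [Factor [Prim lit]]]]]

4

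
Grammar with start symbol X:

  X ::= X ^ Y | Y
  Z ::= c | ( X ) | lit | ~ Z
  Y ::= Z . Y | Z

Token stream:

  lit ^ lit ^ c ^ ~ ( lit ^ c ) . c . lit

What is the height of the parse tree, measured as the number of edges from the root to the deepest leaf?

8

[X [X [X [X [Y [Z lit]]] ^ [Y [Z lit]]] ^ [Y [Z c]]] ^ [Y [Z ~ [Z ( [X [X [Y [Z lit]]] ^ [Y [Z c]]] )]] . [Y [Z c] . [Y [Z lit]]]]]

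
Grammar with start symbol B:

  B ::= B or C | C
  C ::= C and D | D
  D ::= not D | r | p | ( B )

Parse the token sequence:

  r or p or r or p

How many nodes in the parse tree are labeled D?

[B [B [B [B [C [D r]]] or [C [D p]]] or [C [D r]]] or [C [D p]]]

4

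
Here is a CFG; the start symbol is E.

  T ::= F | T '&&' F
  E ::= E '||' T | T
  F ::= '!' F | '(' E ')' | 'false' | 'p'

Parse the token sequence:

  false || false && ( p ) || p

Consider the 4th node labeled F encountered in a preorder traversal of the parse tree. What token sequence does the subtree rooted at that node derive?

p

[E [E [E [T [F false]]] || [T [T [F false]] && [F ( [E [T [F p]]] )]]] || [T [F p]]]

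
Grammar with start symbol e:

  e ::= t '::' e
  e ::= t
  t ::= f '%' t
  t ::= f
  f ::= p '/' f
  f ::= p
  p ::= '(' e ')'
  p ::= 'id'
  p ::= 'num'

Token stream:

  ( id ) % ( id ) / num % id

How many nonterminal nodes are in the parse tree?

20

[e [t [f [p ( [e [t [f [p id]]]] )]] % [t [f [p ( [e [t [f [p id]]]] )] / [f [p num]]] % [t [f [p id]]]]]]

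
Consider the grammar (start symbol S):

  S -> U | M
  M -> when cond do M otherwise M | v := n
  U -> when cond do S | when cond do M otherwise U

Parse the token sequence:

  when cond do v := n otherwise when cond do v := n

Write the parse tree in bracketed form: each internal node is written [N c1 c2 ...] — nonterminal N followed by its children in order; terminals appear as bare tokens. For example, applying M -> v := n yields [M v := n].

S
U
when cond do M otherwise U
when cond do v := n otherwise U
when cond do v := n otherwise when cond do S
when cond do v := n otherwise when cond do M
when cond do v := n otherwise when cond do v := n

[S [U when cond do [M v := n] otherwise [U when cond do [S [M v := n]]]]]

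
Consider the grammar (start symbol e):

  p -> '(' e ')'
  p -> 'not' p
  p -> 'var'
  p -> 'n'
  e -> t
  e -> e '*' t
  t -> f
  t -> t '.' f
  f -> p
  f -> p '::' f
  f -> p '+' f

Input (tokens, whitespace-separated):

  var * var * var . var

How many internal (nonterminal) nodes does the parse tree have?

15

[e [e [e [t [f [p var]]]] * [t [f [p var]]]] * [t [t [f [p var]]] . [f [p var]]]]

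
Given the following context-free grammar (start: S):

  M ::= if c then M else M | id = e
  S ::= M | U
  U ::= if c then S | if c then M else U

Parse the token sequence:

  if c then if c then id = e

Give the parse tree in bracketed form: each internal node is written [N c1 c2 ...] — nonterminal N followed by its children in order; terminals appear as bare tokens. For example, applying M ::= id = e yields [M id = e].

[S [U if c then [S [U if c then [S [M id = e]]]]]]

S
U
if c then S
if c then U
if c then if c then S
if c then if c then M
if c then if c then id = e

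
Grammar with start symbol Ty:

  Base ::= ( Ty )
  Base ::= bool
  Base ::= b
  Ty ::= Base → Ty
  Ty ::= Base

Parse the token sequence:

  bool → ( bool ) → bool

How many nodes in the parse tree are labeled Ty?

4

[Ty [Base bool] → [Ty [Base ( [Ty [Base bool]] )] → [Ty [Base bool]]]]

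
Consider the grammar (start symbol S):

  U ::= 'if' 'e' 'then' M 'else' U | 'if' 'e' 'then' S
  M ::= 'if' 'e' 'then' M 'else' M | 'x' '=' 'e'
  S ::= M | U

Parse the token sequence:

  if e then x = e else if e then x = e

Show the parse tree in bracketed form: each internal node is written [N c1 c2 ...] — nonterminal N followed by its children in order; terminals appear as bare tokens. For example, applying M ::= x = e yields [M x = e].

[S [U if e then [M x = e] else [U if e then [S [M x = e]]]]]

S
U
if e then M else U
if e then x = e else U
if e then x = e else if e then S
if e then x = e else if e then M
if e then x = e else if e then x = e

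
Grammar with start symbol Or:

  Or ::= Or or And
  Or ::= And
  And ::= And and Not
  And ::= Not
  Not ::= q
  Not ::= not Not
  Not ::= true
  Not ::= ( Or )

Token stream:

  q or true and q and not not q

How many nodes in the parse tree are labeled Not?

[Or [Or [And [Not q]]] or [And [And [And [Not true]] and [Not q]] and [Not not [Not not [Not q]]]]]

6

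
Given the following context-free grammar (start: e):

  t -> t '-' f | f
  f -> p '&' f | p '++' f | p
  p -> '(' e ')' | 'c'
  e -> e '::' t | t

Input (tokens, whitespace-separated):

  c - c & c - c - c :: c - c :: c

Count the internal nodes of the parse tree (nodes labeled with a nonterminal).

26

[e [e [e [t [t [t [t [f [p c]]] - [f [p c] & [f [p c]]]] - [f [p c]]] - [f [p c]]]] :: [t [t [f [p c]]] - [f [p c]]]] :: [t [f [p c]]]]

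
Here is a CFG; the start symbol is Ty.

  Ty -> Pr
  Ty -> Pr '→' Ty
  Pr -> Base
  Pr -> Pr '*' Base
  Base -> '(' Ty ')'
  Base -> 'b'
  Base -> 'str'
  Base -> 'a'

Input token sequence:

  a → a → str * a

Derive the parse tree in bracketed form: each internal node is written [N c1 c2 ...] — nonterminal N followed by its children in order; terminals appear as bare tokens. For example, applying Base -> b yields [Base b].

Ty
Pr → Ty
Base → Ty
a → Ty
a → Pr → Ty
a → Base → Ty
a → a → Ty
a → a → Pr
a → a → Pr * Base
a → a → Base * Base
a → a → str * Base
a → a → str * a

[Ty [Pr [Base a]] → [Ty [Pr [Base a]] → [Ty [Pr [Pr [Base str]] * [Base a]]]]]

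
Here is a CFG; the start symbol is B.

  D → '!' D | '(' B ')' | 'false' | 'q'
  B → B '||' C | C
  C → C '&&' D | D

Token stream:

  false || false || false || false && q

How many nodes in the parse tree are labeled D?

[B [B [B [B [C [D false]]] || [C [D false]]] || [C [D false]]] || [C [C [D false]] && [D q]]]

5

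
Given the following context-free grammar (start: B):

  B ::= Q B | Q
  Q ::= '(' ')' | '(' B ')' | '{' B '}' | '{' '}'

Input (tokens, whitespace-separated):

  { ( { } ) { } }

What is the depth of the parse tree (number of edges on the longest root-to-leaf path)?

[B [Q { [B [Q ( [B [Q { }]] )] [B [Q { }]]] }]]

6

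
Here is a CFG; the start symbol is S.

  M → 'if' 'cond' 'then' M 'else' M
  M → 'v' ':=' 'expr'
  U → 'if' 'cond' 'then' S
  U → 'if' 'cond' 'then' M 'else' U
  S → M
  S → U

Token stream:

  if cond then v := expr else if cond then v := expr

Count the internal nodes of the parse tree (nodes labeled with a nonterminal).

6

[S [U if cond then [M v := expr] else [U if cond then [S [M v := expr]]]]]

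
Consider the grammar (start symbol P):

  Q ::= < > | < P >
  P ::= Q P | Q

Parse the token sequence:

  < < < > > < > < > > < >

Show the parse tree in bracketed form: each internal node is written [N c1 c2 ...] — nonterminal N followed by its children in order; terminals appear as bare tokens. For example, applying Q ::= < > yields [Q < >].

[P [Q < [P [Q < [P [Q < >]] >] [P [Q < >] [P [Q < >]]]] >] [P [Q < >]]]

P
Q P
< P > P
< Q P > P
< < P > P > P
< < Q > P > P
< < < > > P > P
< < < > > Q P > P
< < < > > < > P > P
< < < > > < > Q > P
< < < > > < > < > > P
< < < > > < > < > > Q
< < < > > < > < > > < >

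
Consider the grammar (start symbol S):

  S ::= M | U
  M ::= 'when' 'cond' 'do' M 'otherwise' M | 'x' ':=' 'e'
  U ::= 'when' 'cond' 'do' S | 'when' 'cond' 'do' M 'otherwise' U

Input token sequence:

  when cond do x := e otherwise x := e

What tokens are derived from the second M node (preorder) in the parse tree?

x := e

[S [M when cond do [M x := e] otherwise [M x := e]]]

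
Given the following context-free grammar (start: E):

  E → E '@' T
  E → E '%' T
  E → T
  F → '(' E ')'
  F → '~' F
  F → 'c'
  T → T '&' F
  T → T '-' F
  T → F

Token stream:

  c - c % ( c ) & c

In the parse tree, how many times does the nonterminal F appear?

5

[E [E [T [T [F c]] - [F c]]] % [T [T [F ( [E [T [F c]]] )]] & [F c]]]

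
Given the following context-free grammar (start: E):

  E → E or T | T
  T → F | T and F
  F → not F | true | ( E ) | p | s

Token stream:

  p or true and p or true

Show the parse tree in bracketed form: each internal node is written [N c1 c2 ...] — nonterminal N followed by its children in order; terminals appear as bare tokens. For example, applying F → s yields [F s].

[E [E [E [T [F p]]] or [T [T [F true]] and [F p]]] or [T [F true]]]

E
E or T
E or T or T
T or T or T
F or T or T
p or T or T
p or T and F or T
p or F and F or T
p or true and F or T
p or true and p or T
p or true and p or F
p or true and p or true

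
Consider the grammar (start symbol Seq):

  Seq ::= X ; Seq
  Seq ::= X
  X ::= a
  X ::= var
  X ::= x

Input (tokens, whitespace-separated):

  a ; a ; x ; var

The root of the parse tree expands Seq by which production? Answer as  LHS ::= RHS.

Seq ::= X ; Seq

[Seq [X a] ; [Seq [X a] ; [Seq [X x] ; [Seq [X var]]]]]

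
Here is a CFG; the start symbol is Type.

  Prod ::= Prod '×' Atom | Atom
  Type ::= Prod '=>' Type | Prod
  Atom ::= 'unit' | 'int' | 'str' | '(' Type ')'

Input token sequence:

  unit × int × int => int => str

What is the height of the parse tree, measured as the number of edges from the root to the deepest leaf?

[Type [Prod [Prod [Prod [Atom unit]] × [Atom int]] × [Atom int]] => [Type [Prod [Atom int]] => [Type [Prod [Atom str]]]]]

5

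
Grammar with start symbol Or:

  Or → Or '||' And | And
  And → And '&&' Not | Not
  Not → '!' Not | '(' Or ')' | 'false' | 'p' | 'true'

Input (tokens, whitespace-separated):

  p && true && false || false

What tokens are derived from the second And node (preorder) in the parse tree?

p && true

[Or [Or [And [And [And [Not p]] && [Not true]] && [Not false]]] || [And [Not false]]]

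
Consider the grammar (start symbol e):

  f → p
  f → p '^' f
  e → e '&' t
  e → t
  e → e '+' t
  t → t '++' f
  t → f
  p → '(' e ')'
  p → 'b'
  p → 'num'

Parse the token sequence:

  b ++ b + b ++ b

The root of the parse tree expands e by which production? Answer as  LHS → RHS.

[e [e [t [t [f [p b]]] ++ [f [p b]]]] + [t [t [f [p b]]] ++ [f [p b]]]]

e → e '+' t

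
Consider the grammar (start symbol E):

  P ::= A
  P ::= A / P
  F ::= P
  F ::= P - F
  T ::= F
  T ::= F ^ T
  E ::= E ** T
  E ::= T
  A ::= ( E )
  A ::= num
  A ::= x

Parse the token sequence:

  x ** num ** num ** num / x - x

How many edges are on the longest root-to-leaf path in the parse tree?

[E [E [E [E [T [F [P [A x]]]]] ** [T [F [P [A num]]]]] ** [T [F [P [A num]]]]] ** [T [F [P [A num] / [P [A x]]] - [F [P [A x]]]]]]

8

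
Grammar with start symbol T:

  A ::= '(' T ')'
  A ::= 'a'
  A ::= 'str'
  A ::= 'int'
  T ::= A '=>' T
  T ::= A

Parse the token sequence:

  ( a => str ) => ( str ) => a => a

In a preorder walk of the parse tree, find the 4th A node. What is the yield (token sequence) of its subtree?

[T [A ( [T [A a] => [T [A str]]] )] => [T [A ( [T [A str]] )] => [T [A a] => [T [A a]]]]]

( str )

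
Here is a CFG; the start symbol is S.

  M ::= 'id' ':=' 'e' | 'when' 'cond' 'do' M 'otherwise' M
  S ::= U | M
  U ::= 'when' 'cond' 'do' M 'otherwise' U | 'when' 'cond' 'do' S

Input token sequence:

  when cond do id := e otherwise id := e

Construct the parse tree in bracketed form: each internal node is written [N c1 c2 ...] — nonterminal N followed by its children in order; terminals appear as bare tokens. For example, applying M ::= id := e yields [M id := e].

S
M
when cond do M otherwise M
when cond do id := e otherwise M
when cond do id := e otherwise id := e

[S [M when cond do [M id := e] otherwise [M id := e]]]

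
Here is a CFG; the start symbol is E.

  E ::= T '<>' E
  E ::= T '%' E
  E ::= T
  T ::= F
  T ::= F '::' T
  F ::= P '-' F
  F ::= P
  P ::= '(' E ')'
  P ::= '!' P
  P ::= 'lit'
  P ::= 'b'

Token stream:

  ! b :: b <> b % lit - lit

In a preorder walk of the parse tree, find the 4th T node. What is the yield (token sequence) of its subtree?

lit - lit

[E [T [F [P ! [P b]]] :: [T [F [P b]]]] <> [E [T [F [P b]]] % [E [T [F [P lit] - [F [P lit]]]]]]]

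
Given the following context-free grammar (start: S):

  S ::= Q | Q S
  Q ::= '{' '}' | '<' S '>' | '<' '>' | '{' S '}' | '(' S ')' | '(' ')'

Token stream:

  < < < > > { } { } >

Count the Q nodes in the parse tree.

5

[S [Q < [S [Q < [S [Q < >]] >] [S [Q { }] [S [Q { }]]]] >]]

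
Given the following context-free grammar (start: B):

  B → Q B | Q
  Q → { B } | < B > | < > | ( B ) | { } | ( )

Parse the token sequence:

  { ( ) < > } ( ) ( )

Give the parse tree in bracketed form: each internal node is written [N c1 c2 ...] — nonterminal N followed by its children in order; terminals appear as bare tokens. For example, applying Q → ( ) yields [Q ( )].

[B [Q { [B [Q ( )] [B [Q < >]]] }] [B [Q ( )] [B [Q ( )]]]]

B
Q B
{ B } B
{ Q B } B
{ ( ) B } B
{ ( ) Q } B
{ ( ) < > } B
{ ( ) < > } Q B
{ ( ) < > } ( ) B
{ ( ) < > } ( ) Q
{ ( ) < > } ( ) ( )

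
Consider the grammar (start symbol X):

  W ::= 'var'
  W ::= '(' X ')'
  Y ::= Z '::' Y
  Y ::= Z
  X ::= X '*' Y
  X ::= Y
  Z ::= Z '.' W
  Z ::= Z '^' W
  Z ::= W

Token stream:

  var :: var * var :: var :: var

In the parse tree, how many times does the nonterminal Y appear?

5

[X [X [Y [Z [W var]] :: [Y [Z [W var]]]]] * [Y [Z [W var]] :: [Y [Z [W var]] :: [Y [Z [W var]]]]]]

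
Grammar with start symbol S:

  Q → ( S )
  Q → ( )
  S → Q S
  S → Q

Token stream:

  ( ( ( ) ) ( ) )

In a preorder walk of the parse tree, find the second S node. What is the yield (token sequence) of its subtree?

( ( ) ) ( )

[S [Q ( [S [Q ( [S [Q ( )]] )] [S [Q ( )]]] )]]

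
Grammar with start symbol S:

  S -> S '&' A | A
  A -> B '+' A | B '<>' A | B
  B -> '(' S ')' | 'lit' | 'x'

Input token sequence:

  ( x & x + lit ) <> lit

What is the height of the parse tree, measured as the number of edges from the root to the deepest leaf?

7

[S [A [B ( [S [S [A [B x]]] & [A [B x] + [A [B lit]]]] )] <> [A [B lit]]]]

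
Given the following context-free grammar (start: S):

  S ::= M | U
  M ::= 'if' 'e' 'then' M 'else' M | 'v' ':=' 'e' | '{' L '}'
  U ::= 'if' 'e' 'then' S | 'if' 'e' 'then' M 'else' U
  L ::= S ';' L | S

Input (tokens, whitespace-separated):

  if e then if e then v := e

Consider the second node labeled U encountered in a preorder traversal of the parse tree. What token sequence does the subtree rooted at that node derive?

if e then v := e

[S [U if e then [S [U if e then [S [M v := e]]]]]]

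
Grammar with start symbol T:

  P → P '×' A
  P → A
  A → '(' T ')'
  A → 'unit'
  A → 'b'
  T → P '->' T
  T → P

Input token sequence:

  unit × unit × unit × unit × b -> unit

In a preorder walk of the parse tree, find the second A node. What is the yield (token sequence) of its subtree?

[T [P [P [P [P [P [A unit]] × [A unit]] × [A unit]] × [A unit]] × [A b]] -> [T [P [A unit]]]]

unit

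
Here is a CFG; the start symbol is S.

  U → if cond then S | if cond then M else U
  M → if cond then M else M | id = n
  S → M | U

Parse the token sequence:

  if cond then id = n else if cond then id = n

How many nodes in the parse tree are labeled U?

[S [U if cond then [M id = n] else [U if cond then [S [M id = n]]]]]

2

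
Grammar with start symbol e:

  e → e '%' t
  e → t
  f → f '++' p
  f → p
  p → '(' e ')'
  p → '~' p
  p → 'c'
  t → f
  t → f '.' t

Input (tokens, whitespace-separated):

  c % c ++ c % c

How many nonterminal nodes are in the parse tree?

14

[e [e [e [t [f [p c]]]] % [t [f [f [p c]] ++ [p c]]]] % [t [f [p c]]]]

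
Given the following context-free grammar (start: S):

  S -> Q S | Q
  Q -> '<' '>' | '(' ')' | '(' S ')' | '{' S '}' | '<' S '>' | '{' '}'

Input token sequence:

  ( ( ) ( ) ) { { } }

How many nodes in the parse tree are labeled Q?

[S [Q ( [S [Q ( )] [S [Q ( )]]] )] [S [Q { [S [Q { }]] }]]]

5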